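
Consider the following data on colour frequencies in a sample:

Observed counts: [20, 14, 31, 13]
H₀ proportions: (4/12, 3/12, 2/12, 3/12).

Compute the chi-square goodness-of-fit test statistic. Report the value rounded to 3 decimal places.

test statistic = 30.026

n = 78; E_i = n·p_i = [26.00, 19.50, 13.00, 19.50]
χ² = (20−26.00)²/26.00 + (14−19.50)²/19.50 + (31−13.00)²/13.00 + (13−19.50)²/19.50 = 30.0256
df = 3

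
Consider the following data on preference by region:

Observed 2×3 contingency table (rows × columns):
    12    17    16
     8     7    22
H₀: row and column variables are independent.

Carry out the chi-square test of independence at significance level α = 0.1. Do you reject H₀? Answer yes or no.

reject H₀: yes

Row totals [45, 37], col totals [20, 24, 38], n=82
χ² = (12−10.98)²/10.98 + (17−13.17)²/13.17 + (16−20.85)²/20.85 + (8−9.02)²/9.02 + (7−10.83)²/10.83 + (22−17.15)²/17.15 = 5.1829
df = 2
p-value (upper-tail) = 0.07491
At α=0.1: p < α → reject H₀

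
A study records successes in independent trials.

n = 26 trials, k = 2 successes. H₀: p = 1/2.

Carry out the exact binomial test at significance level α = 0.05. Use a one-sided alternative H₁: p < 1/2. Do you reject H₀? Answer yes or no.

reject H₀: yes

Exact binomial: n=26, k=2, p₀=1/2=0.5000
P(X≤2) from Σ C(n,i)·p₀^i·(1−p₀)^(n−i)
p-value (one-sided, H₁ less) = 0.00001
At α=0.05: p < α → reject H₀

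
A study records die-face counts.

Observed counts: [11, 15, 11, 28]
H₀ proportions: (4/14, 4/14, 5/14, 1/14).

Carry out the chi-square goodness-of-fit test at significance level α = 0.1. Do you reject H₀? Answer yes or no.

reject H₀: yes

n = 65; E_i = n·p_i = [18.57, 18.57, 23.21, 4.64]
χ² = (11−18.57)²/18.57 + (15−18.57)²/18.57 + (11−23.21)²/23.21 + (28−4.64)²/4.64 = 127.7046
df = 3
p-value (upper-tail) = 0.00000
At α=0.1: p < α → reject H₀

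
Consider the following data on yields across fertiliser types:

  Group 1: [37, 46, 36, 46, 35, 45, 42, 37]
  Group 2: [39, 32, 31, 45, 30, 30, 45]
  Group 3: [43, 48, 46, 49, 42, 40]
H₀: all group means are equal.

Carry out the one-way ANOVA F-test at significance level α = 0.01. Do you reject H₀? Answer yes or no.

reject H₀: no

Group means [40.50, 36.00, 44.67], grand mean 40.190
SSB = Σnᵢ(x̄ᵢ−x̄)² = 243.905; SSW = ΣΣ(x−x̄ᵢ)² = 505.333
MSB = 243.905/2 = 121.9524; MSW = 505.333/18 = 28.0741
F = MSB/MSW = 4.3440
df = (2, 18)
p-value (upper-tail) = 0.02888
At α=0.01: p ≥ α → fail to reject H₀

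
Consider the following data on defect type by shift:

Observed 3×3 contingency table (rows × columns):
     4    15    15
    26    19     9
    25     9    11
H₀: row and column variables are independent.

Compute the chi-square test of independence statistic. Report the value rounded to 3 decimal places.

test statistic = 19.774

Row totals [34, 54, 45], col totals [55, 43, 35], n=133
χ² = (4−14.06)²/14.06 + (15−10.99)²/10.99 + (15−8.95)²/8.95 + (26−22.33)²/22.33 + (19−17.46)²/17.46 + (9−14.21)²/14.21 + (25−18.61)²/18.61 + (9−14.55)²/14.55 + (11−11.84)²/11.84 = 19.7741
df = 4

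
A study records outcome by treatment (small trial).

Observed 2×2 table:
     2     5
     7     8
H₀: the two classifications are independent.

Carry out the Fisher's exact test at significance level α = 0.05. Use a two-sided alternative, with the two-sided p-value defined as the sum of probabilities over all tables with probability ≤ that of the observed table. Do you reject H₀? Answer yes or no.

reject H₀: no

Margins: r₁=7, r₂=15, c₁=9, c₂=13, n=22
p_obs = C(7,2)·C(15,7)/C(22,9); sum pmf over tables with pmf ≤ p_obs
p-value (two-sided) = 0.64783
At α=0.05: p ≥ α → fail to reject H₀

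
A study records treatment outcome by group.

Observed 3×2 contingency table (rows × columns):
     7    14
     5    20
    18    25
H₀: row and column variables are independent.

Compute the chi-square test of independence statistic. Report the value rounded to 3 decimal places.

Row totals [21, 25, 43], col totals [30, 59], n=89
χ² = (7−7.08)²/7.08 + (14−13.92)²/13.92 + (5−8.43)²/8.43 + (20−16.57)²/16.57 + (18−14.49)²/14.49 + (25−28.51)²/28.51 = 3.3826
df = 2

test statistic = 3.383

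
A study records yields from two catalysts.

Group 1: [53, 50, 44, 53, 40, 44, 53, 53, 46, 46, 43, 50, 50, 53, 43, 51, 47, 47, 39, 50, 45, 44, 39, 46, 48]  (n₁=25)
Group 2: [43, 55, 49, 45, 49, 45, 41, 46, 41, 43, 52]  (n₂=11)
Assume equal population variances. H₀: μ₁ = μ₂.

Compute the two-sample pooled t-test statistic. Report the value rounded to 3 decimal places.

x̄₁=47.080, s₁=4.453, n₁=25
x̄₂=46.273, s₂=4.519, n₂=11
s_p² = [24·4.453² + 10·4.519²]/34 = 20.0006
SE = √(s_p²·(1/25+1/11)) = 1.6181
t = (47.080−46.273)/1.6181 = 0.4989
df = 34

test statistic = 0.499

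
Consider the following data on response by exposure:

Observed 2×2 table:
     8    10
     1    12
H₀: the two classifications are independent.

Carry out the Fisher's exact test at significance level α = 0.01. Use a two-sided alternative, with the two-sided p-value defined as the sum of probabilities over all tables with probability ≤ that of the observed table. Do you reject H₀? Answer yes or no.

reject H₀: no

Margins: r₁=18, r₂=13, c₁=9, c₂=22, n=31
p_obs = C(18,8)·C(13,1)/C(31,9); sum pmf over tables with pmf ≤ p_obs
p-value (two-sided) = 0.04484
At α=0.01: p ≥ α → fail to reject H₀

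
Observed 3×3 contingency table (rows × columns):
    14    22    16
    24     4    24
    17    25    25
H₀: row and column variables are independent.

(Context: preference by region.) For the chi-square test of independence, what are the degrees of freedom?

df = (r−1)(c−1) = (3−1)·(3−1) = 4

degrees of freedom = 4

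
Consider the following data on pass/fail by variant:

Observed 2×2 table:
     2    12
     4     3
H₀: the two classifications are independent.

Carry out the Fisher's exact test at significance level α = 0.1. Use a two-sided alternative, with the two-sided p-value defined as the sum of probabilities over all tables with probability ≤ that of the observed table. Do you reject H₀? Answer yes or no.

Margins: r₁=14, r₂=7, c₁=6, c₂=15, n=21
p_obs = C(14,2)·C(7,4)/C(21,6); sum pmf over tables with pmf ≤ p_obs
p-value (two-sided) = 0.11958
At α=0.1: p ≥ α → fail to reject H₀

reject H₀: no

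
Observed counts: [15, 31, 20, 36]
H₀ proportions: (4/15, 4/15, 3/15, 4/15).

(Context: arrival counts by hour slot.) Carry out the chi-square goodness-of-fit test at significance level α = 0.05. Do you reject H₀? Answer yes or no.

n = 102; E_i = n·p_i = [27.20, 27.20, 20.40, 27.20]
χ² = (15−27.20)²/27.20 + (31−27.20)²/27.20 + (20−20.40)²/20.40 + (36−27.20)²/27.20 = 8.8578
df = 3
p-value (upper-tail) = 0.03124
At α=0.05: p < α → reject H₀

reject H₀: yes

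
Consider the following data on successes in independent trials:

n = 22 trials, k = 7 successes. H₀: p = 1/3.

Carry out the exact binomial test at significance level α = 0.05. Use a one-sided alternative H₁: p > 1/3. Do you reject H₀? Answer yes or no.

reject H₀: no

Exact binomial: n=22, k=7, p₀=1/3=0.3333
P(X≥7) from Σ C(n,i)·p₀^i·(1−p₀)^(n−i)
p-value (one-sided, H₁ greater) = 0.63803
At α=0.05: p ≥ α → fail to reject H₀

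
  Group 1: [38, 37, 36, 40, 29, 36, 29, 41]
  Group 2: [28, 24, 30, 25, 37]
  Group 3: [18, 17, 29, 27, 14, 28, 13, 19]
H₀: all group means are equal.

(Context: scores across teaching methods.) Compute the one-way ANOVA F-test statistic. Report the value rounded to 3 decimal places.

test statistic = 15.270

Group means [35.75, 28.80, 20.62], grand mean 28.333
SSB = Σnᵢ(x̄ᵢ−x̄)² = 916.492; SSW = ΣΣ(x−x̄ᵢ)² = 540.175
MSB = 916.492/2 = 458.2458; MSW = 540.175/18 = 30.0097
F = MSB/MSW = 15.2699
df = (2, 18)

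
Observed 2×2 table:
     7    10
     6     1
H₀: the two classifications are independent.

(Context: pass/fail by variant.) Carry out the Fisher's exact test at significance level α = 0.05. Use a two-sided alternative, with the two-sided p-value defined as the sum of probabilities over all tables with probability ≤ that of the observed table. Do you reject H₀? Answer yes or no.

reject H₀: no

Margins: r₁=17, r₂=7, c₁=13, c₂=11, n=24
p_obs = C(17,7)·C(7,6)/C(24,13); sum pmf over tables with pmf ≤ p_obs
p-value (two-sided) = 0.07780
At α=0.05: p ≥ α → fail to reject H₀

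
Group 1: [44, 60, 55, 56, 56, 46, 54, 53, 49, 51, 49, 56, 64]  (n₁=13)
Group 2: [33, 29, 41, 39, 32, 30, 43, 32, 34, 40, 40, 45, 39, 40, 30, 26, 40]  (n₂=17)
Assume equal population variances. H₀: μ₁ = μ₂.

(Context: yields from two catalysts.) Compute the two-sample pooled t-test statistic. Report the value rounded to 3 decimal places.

x̄₁=53.308, s₁=5.528, n₁=13
x̄₂=36.059, s₂=5.607, n₂=17
s_p² = [12·5.528² + 16·5.607²]/28 = 31.0611
SE = √(s_p²·(1/13+1/17)) = 2.0534
t = (53.308−36.059)/2.0534 = 8.4002
df = 28

test statistic = 8.400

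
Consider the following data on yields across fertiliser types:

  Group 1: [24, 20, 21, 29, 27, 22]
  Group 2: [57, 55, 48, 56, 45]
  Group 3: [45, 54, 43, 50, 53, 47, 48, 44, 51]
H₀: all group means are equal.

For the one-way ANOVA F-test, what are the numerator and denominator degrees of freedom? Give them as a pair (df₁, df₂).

degrees of freedom = [2, 17]

k = 3 groups, N = 20 total
df = (k−1, N−k) = (3−1, 20−3) = (2, 17)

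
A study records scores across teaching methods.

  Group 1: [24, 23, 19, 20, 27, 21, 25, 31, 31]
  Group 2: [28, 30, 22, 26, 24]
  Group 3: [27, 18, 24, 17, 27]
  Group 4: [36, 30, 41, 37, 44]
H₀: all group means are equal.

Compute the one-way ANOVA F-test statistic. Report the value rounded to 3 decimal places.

test statistic = 11.867

Group means [24.56, 26.00, 22.60, 37.60], grand mean 27.167
SSB = Σnᵢ(x̄ᵢ−x̄)² = 716.711; SSW = ΣΣ(x−x̄ᵢ)² = 402.622
MSB = 716.711/3 = 238.9037; MSW = 402.622/20 = 20.1311
F = MSB/MSW = 11.8674
df = (3, 20)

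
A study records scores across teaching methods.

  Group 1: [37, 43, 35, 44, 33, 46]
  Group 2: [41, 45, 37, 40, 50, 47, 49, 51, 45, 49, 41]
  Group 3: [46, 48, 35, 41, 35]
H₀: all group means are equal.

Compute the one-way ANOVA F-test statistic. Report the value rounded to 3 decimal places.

test statistic = 2.392

Group means [39.67, 45.00, 41.00], grand mean 42.636
SSB = Σnᵢ(x̄ᵢ−x̄)² = 127.758; SSW = ΣΣ(x−x̄ᵢ)² = 507.333
MSB = 127.758/2 = 63.8788; MSW = 507.333/19 = 26.7018
F = MSB/MSW = 2.3923
df = (2, 19)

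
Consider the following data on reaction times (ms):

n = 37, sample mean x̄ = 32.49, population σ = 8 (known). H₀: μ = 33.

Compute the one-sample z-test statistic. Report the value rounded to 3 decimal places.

test statistic = -0.388

SE = σ/√n = 8/√37 = 1.3152
z = (x̄−μ₀)/SE = (32.49−33)/1.3152 = -0.3878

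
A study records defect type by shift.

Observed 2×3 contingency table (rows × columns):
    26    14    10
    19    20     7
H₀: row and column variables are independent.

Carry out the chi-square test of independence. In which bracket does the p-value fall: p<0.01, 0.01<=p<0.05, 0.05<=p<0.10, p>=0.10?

Row totals [50, 46], col totals [45, 34, 17], n=96
χ² = (26−23.44)²/23.44 + (14−17.71)²/17.71 + (10−8.85)²/8.85 + (19−21.56)²/21.56 + (20−16.29)²/16.29 + (7−8.15)²/8.15 = 2.5148
df = 2
p-value (upper-tail) = 0.28439
→ bracket: p>=0.10

p-value bracket: p>=0.10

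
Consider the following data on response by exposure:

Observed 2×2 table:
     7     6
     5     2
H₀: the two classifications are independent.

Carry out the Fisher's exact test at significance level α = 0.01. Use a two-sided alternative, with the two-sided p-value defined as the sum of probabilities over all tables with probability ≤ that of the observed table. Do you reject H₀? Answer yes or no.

reject H₀: no

Margins: r₁=13, r₂=7, c₁=12, c₂=8, n=20
p_obs = C(13,7)·C(7,5)/C(20,12); sum pmf over tables with pmf ≤ p_obs
p-value (two-sided) = 0.64241
At α=0.01: p ≥ α → fail to reject H₀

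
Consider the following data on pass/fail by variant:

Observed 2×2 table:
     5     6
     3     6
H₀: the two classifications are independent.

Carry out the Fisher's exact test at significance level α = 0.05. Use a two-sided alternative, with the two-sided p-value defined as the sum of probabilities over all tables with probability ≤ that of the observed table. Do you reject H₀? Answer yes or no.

Margins: r₁=11, r₂=9, c₁=8, c₂=12, n=20
p_obs = C(11,5)·C(9,3)/C(20,8); sum pmf over tables with pmf ≤ p_obs
p-value (two-sided) = 0.66992
At α=0.05: p ≥ α → fail to reject H₀

reject H₀: no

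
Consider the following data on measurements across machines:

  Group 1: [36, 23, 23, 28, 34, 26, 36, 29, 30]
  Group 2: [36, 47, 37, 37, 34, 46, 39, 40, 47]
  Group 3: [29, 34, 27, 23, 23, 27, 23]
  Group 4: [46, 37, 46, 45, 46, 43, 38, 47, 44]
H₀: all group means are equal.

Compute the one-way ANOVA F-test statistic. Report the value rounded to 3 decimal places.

test statistic = 27.392

Group means [29.44, 40.33, 26.57, 43.56], grand mean 35.471
SSB = Σnᵢ(x̄ᵢ−x̄)² = 1682.312; SSW = ΣΣ(x−x̄ᵢ)² = 614.159
MSB = 1682.312/3 = 560.7706; MSW = 614.159/30 = 20.4720
F = MSB/MSW = 27.3921
df = (3, 30)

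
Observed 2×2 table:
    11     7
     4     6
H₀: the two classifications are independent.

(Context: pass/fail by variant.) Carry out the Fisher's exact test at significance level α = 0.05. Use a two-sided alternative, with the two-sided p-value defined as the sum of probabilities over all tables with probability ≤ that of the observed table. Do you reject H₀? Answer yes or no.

Margins: r₁=18, r₂=10, c₁=15, c₂=13, n=28
p_obs = C(18,11)·C(10,4)/C(28,15); sum pmf over tables with pmf ≤ p_obs
p-value (two-sided) = 0.43280
At α=0.05: p ≥ α → fail to reject H₀

reject H₀: no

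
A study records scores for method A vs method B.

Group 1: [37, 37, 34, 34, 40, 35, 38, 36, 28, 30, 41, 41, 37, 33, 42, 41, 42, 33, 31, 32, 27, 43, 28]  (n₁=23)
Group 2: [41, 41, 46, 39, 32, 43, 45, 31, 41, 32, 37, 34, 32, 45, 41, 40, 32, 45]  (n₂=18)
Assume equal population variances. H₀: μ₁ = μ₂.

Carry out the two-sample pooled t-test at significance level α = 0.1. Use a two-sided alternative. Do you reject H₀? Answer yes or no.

x̄₁=35.652, s₁=4.905, n₁=23
x̄₂=38.722, s₂=5.300, n₂=18
s_p² = [22·4.905² + 17·5.300²]/39 = 25.8161
SE = √(s_p²·(1/23+1/18)) = 1.5990
t = (35.652−38.722)/1.5990 = -1.9200
df = 39
p-value (two-sided) = 0.06219
At α=0.1: p < α → reject H₀

reject H₀: yes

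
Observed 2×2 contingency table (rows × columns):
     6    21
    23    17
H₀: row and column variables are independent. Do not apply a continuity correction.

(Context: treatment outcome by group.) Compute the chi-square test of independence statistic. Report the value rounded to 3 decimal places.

test statistic = 8.172

Row totals [27, 40], col totals [29, 38], n=67
χ² = (6−11.69)²/11.69 + (21−15.31)²/15.31 + (23−17.31)²/17.31 + (17−22.69)²/22.69 = 8.1718
df = 1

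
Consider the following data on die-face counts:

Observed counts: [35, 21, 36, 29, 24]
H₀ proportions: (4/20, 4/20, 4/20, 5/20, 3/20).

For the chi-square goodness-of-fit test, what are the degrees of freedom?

degrees of freedom = 4

df = k − 1 = 5 − 1 = 4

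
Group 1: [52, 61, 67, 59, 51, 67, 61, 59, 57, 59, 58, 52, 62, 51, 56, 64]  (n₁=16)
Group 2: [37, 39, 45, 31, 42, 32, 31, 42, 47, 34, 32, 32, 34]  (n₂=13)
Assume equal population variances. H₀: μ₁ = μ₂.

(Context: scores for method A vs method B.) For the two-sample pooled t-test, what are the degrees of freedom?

df = n₁ + n₂ − 2 = 16 + 13 − 2 = 27

degrees of freedom = 27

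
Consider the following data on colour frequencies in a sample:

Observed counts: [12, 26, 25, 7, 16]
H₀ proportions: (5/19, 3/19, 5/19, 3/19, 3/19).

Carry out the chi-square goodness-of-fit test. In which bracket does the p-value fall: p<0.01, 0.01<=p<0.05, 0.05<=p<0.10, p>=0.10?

n = 86; E_i = n·p_i = [22.63, 13.58, 22.63, 13.58, 13.58]
χ² = (12−22.63)²/22.63 + (26−13.58)²/13.58 + (25−22.63)²/22.63 + (7−13.58)²/13.58 + (16−13.58)²/13.58 = 20.2233
df = 4
p-value (upper-tail) = 0.00045
→ bracket: p<0.01

p-value bracket: p<0.01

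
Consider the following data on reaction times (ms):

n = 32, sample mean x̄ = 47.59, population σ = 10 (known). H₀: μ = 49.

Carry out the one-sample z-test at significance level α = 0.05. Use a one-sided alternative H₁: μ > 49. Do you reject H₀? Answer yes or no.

reject H₀: no

SE = σ/√n = 10/√32 = 1.7678
z = (x̄−μ₀)/SE = (47.59−49)/1.7678 = -0.7976
p-value (one-sided, H₁ greater) = 0.78745
At α=0.05: p ≥ α → fail to reject H₀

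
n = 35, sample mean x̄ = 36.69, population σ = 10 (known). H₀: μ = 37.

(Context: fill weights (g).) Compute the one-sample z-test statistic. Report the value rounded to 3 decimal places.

SE = σ/√n = 10/√35 = 1.6903
z = (x̄−μ₀)/SE = (36.69−37)/1.6903 = -0.1834

test statistic = -0.183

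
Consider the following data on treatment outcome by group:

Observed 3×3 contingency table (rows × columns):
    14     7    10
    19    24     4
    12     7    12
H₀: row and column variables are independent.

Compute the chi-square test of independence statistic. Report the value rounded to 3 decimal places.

Row totals [31, 47, 31], col totals [45, 38, 26], n=109
χ² = (14−12.80)²/12.80 + (7−10.81)²/10.81 + (10−7.39)²/7.39 + (19−19.40)²/19.40 + (24−16.39)²/16.39 + (4−11.21)²/11.21 + (12−12.80)²/12.80 + (7−10.81)²/10.81 + (12−7.39)²/7.39 = 14.8171
df = 4

test statistic = 14.817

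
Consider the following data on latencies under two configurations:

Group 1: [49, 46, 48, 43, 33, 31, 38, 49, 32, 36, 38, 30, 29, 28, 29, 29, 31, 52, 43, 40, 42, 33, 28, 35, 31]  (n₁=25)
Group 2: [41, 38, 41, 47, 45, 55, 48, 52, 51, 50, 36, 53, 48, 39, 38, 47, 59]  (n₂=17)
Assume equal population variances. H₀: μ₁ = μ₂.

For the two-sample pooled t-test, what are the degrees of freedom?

degrees of freedom = 40

df = n₁ + n₂ − 2 = 25 + 17 − 2 = 40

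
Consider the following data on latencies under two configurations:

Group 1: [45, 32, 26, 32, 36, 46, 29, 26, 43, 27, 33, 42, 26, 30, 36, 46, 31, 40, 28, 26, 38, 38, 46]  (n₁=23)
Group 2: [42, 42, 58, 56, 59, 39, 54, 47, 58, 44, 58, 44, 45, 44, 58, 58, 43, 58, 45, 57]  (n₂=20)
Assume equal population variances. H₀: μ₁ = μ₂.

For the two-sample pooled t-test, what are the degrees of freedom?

df = n₁ + n₂ − 2 = 23 + 20 − 2 = 41

degrees of freedom = 41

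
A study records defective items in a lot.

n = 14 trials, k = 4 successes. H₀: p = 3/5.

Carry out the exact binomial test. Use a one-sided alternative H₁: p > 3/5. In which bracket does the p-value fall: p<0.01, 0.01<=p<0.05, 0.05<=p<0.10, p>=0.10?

p-value bracket: p>=0.10

Exact binomial: n=14, k=4, p₀=3/5=0.6000
P(X≥4) from Σ C(n,i)·p₀^i·(1−p₀)^(n−i)
p-value (one-sided, H₁ greater) = 0.99609
→ bracket: p>=0.10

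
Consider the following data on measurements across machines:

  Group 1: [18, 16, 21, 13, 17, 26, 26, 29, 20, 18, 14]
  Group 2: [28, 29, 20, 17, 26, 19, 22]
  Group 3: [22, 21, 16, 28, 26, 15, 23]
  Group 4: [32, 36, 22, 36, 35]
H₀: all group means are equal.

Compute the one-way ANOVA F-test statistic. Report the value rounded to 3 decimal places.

test statistic = 6.973

Group means [19.82, 23.00, 21.57, 32.20], grand mean 23.033
SSB = Σnᵢ(x̄ᵢ−x̄)² = 548.816; SSW = ΣΣ(x−x̄ᵢ)² = 682.151
MSB = 548.816/3 = 182.9387; MSW = 682.151/26 = 26.2366
F = MSB/MSW = 6.9727
df = (3, 26)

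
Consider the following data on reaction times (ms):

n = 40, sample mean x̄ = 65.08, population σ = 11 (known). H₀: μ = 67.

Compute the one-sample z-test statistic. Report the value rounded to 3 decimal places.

test statistic = -1.104

SE = σ/√n = 11/√40 = 1.7393
z = (x̄−μ₀)/SE = (65.08−67)/1.7393 = -1.1039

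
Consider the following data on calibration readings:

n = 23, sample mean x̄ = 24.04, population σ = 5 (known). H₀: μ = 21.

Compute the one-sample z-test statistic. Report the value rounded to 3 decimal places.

test statistic = 2.916

SE = σ/√n = 5/√23 = 1.0426
z = (x̄−μ₀)/SE = (24.04−21)/1.0426 = 2.9159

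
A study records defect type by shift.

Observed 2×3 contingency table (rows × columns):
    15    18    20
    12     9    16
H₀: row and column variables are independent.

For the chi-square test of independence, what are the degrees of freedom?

degrees of freedom = 2

df = (r−1)(c−1) = (2−1)·(3−1) = 2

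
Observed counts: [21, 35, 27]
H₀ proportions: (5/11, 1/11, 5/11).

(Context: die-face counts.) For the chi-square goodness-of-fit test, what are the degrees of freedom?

df = k − 1 = 3 − 1 = 2

degrees of freedom = 2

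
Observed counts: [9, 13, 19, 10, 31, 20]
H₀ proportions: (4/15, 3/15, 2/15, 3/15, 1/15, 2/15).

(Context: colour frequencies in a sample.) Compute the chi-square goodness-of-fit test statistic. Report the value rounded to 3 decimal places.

n = 102; E_i = n·p_i = [27.20, 20.40, 13.60, 20.40, 6.80, 13.60]
χ² = (9−27.20)²/27.20 + (13−20.40)²/20.40 + (19−13.60)²/13.60 + (10−20.40)²/20.40 + (31−6.80)²/6.80 + (20−13.60)²/13.60 = 111.4436
df = 5

test statistic = 111.444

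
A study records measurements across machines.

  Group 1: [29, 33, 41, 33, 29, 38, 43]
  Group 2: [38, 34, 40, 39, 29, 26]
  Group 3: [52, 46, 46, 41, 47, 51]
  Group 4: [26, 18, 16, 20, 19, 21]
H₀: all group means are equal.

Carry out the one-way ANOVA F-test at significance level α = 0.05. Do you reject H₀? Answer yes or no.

reject H₀: yes

Group means [35.14, 34.33, 47.17, 20.00], grand mean 34.200
SSB = Σnᵢ(x̄ᵢ−x̄)² = 2224.976; SSW = ΣΣ(x−x̄ᵢ)² = 491.024
MSB = 2224.976/3 = 741.6587; MSW = 491.024/21 = 23.3821
F = MSB/MSW = 31.7191
df = (3, 21)
p-value (upper-tail) = 0.00000
At α=0.05: p < α → reject H₀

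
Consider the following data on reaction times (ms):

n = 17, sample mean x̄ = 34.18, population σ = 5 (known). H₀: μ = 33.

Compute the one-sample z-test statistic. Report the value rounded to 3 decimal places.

SE = σ/√n = 5/√17 = 1.2127
z = (x̄−μ₀)/SE = (34.18−33)/1.2127 = 0.9731

test statistic = 0.973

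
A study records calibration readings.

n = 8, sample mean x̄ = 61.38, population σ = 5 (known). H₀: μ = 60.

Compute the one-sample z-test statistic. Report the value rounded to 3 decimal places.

SE = σ/√n = 5/√8 = 1.7678
z = (x̄−μ₀)/SE = (61.38−60)/1.7678 = 0.7806

test statistic = 0.781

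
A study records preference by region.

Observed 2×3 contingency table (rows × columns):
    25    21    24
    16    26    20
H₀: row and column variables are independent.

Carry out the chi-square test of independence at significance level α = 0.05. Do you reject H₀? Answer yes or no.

Row totals [70, 62], col totals [41, 47, 44], n=132
χ² = (25−21.74)²/21.74 + (21−24.92)²/24.92 + (24−23.33)²/23.33 + (16−19.26)²/19.26 + (26−22.08)²/22.08 + (20−20.67)²/20.67 = 2.3951
df = 2
p-value (upper-tail) = 0.30193
At α=0.05: p ≥ α → fail to reject H₀

reject H₀: no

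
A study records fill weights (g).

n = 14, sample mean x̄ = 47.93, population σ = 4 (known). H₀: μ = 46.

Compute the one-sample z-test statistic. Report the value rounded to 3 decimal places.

SE = σ/√n = 4/√14 = 1.0690
z = (x̄−μ₀)/SE = (47.93−46)/1.0690 = 1.8053

test statistic = 1.805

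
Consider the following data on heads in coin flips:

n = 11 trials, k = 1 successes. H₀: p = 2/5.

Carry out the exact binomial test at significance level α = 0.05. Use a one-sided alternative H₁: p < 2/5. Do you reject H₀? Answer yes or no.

reject H₀: yes

Exact binomial: n=11, k=1, p₀=2/5=0.4000
P(X≤1) from Σ C(n,i)·p₀^i·(1−p₀)^(n−i)
p-value (one-sided, H₁ less) = 0.03023
At α=0.05: p < α → reject H₀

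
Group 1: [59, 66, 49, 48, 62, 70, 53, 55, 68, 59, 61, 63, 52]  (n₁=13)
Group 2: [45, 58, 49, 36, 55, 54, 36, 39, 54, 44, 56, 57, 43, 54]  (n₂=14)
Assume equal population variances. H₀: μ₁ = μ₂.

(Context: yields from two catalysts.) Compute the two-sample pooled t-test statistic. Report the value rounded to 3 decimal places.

x̄₁=58.846, s₁=7.081, n₁=13
x̄₂=48.571, s₂=7.930, n₂=14
s_p² = [12·7.081² + 13·7.930²]/25 = 56.7648
SE = √(s_p²·(1/13+1/14)) = 2.9019
t = (58.846−48.571)/2.9019 = 3.5407
df = 25

test statistic = 3.541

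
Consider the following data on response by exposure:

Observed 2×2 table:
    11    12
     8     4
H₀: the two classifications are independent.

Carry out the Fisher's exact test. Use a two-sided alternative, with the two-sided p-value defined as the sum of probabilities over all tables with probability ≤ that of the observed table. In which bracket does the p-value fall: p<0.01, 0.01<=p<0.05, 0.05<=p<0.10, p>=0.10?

Margins: r₁=23, r₂=12, c₁=19, c₂=16, n=35
p_obs = C(23,11)·C(12,8)/C(35,19); sum pmf over tables with pmf ≤ p_obs
p-value (two-sided) = 0.47586
→ bracket: p>=0.10

p-value bracket: p>=0.10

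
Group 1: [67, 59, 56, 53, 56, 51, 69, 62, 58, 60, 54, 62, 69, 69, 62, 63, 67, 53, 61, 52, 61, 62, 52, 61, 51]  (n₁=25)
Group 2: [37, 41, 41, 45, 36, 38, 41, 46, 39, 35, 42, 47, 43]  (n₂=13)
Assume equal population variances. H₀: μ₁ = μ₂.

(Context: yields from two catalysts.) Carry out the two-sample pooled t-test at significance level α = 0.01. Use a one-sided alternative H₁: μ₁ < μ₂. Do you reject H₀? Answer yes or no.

reject H₀: no

x̄₁=59.600, s₁=5.867, n₁=25
x̄₂=40.846, s₂=3.783, n₂=13
s_p² = [24·5.867² + 12·3.783²]/36 = 27.7137
SE = √(s_p²·(1/25+1/13)) = 1.8001
t = (59.600−40.846)/1.8001 = 10.4182
df = 36
p-value (one-sided, H₁ less) = 1.00000
At α=0.01: p ≥ α → fail to reject H₀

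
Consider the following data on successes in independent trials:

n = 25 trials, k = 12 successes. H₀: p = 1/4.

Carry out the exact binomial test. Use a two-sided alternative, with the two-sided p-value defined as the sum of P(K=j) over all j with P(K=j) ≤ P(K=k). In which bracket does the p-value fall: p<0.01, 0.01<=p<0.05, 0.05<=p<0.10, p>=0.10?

Exact binomial: n=25, k=12, p₀=1/4=0.2500
P(X=j) = C(n,j)·p₀^j·(1−p₀)^(n−j); p = Σ P(X=j) over j with P(X=j) ≤ P(X=12)
p-value (two-sided) = 0.01776
→ bracket: 0.01<=p<0.05

p-value bracket: 0.01<=p<0.05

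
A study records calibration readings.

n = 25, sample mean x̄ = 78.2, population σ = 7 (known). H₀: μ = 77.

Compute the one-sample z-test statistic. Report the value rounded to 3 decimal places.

test statistic = 0.857

SE = σ/√n = 7/√25 = 1.4000
z = (x̄−μ₀)/SE = (78.2−77)/1.4000 = 0.8571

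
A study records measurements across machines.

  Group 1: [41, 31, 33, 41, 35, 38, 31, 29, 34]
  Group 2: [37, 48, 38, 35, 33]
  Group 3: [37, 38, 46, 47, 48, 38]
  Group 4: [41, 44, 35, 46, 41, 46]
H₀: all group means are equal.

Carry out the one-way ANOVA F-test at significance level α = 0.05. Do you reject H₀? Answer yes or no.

reject H₀: yes

Group means [34.78, 38.20, 42.33, 42.17], grand mean 38.885
SSB = Σnᵢ(x̄ᵢ−x̄)² = 290.132; SSW = ΣΣ(x−x̄ᵢ)² = 508.522
MSB = 290.132/3 = 96.7105; MSW = 508.522/22 = 23.1146
F = MSB/MSW = 4.1840
df = (3, 22)
p-value (upper-tail) = 0.01738
At α=0.05: p < α → reject H₀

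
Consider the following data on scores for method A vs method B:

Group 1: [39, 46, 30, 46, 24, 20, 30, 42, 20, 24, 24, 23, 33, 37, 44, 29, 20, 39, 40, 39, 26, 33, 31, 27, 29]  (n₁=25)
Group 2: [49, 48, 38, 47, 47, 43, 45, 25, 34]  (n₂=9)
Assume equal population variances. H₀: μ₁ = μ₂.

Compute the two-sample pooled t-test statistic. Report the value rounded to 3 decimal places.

test statistic = -3.110

x̄₁=31.800, s₁=8.332, n₁=25
x̄₂=41.778, s₂=8.012, n₂=9
s_p² = [24·8.332² + 8·8.012²]/32 = 68.1111
SE = √(s_p²·(1/25+1/9)) = 3.2082
t = (31.800−41.778)/3.2082 = -3.1101
df = 32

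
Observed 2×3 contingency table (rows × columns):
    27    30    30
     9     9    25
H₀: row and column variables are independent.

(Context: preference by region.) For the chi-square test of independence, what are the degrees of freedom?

degrees of freedom = 2

df = (r−1)(c−1) = (2−1)·(3−1) = 2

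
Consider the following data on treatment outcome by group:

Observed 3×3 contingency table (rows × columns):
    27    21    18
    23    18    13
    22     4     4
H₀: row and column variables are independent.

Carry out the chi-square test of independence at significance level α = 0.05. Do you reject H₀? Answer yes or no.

reject H₀: yes

Row totals [66, 54, 30], col totals [72, 43, 35], n=150
χ² = (27−31.68)²/31.68 + (21−18.92)²/18.92 + (18−15.40)²/15.40 + (23−25.92)²/25.92 + (18−15.48)²/15.48 + (13−12.60)²/12.60 + (22−14.40)²/14.40 + (4−8.60)²/8.60 + (4−7.00)²/7.00 = 9.8682
df = 4
p-value (upper-tail) = 0.04271
At α=0.05: p < α → reject H₀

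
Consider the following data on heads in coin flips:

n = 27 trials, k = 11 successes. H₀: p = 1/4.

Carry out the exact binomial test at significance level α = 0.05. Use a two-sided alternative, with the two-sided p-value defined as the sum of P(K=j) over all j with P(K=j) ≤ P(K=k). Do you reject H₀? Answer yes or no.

Exact binomial: n=27, k=11, p₀=1/4=0.2500
P(X=j) = C(n,j)·p₀^j·(1−p₀)^(n−j); p = Σ P(X=j) over j with P(X=j) ≤ P(X=11)
p-value (two-sided) = 0.07352
At α=0.05: p ≥ α → fail to reject H₀

reject H₀: no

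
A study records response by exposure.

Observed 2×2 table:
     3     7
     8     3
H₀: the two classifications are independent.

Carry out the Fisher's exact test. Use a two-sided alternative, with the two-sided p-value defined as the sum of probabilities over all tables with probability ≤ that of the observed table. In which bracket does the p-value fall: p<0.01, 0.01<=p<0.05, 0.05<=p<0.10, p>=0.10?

Margins: r₁=10, r₂=11, c₁=11, c₂=10, n=21
p_obs = C(10,3)·C(11,8)/C(21,11); sum pmf over tables with pmf ≤ p_obs
p-value (two-sided) = 0.08611
→ bracket: 0.05<=p<0.10

p-value bracket: 0.05<=p<0.10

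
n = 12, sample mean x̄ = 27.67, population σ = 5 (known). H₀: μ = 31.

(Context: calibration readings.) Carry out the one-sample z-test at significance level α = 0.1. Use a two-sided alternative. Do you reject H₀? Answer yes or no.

reject H₀: yes

SE = σ/√n = 5/√12 = 1.4434
z = (x̄−μ₀)/SE = (27.67−31)/1.4434 = -2.3071
p-value (two-sided) = 0.02105
At α=0.1: p < α → reject H₀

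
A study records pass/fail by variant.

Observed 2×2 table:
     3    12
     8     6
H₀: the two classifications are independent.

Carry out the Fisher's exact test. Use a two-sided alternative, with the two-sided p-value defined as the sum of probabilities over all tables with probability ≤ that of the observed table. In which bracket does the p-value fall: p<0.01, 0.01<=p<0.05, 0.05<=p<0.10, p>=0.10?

p-value bracket: 0.05<=p<0.10

Margins: r₁=15, r₂=14, c₁=11, c₂=18, n=29
p_obs = C(15,3)·C(14,8)/C(29,11); sum pmf over tables with pmf ≤ p_obs
p-value (two-sided) = 0.06043
→ bracket: 0.05<=p<0.10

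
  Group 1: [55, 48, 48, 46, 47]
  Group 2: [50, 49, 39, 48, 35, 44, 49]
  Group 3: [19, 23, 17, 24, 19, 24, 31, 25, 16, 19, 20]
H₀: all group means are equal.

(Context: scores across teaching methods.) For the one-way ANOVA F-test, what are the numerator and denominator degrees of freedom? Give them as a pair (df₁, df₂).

degrees of freedom = [2, 20]

k = 3 groups, N = 23 total
df = (k−1, N−k) = (3−1, 23−3) = (2, 20)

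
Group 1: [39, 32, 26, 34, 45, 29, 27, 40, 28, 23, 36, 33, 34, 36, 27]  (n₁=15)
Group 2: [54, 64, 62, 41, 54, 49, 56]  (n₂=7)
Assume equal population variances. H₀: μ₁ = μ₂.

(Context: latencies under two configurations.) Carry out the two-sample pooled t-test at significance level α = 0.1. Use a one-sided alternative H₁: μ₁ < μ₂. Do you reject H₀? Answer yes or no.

reject H₀: yes

x̄₁=32.600, s₁=6.033, n₁=15
x̄₂=54.286, s₂=7.761, n₂=7
s_p² = [14·6.033² + 6·7.761²]/20 = 43.5514
SE = √(s_p²·(1/15+1/7)) = 3.0208
t = (32.600−54.286)/3.0208 = -7.1789
df = 20
p-value (one-sided, H₁ less) = 0.00000
At α=0.1: p < α → reject H₀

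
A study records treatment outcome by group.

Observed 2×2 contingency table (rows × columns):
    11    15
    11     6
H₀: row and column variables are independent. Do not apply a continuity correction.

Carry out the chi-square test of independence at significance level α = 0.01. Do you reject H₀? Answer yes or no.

reject H₀: no

Row totals [26, 17], col totals [22, 21], n=43
χ² = (11−13.30)²/13.30 + (15−12.70)²/12.70 + (11−8.70)²/8.70 + (6−8.30)²/8.30 = 2.0638
df = 1
p-value (upper-tail) = 0.15083
At α=0.01: p ≥ α → fail to reject H₀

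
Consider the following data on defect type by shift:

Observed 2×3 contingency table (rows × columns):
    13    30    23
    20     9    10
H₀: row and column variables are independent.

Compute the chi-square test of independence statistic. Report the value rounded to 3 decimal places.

test statistic = 11.748

Row totals [66, 39], col totals [33, 39, 33], n=105
χ² = (13−20.74)²/20.74 + (30−24.51)²/24.51 + (23−20.74)²/20.74 + (20−12.26)²/12.26 + (9−14.49)²/14.49 + (10−12.26)²/12.26 = 11.7477
df = 2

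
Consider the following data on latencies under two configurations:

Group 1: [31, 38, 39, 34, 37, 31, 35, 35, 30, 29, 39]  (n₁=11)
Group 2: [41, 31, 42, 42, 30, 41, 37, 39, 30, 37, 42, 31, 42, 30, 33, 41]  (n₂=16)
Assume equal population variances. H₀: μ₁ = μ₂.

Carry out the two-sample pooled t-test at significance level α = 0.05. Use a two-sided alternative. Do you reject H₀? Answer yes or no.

x̄₁=34.364, s₁=3.668, n₁=11
x̄₂=36.812, s₂=5.076, n₂=16
s_p² = [10·3.668² + 15·5.076²]/25 = 20.8393
SE = √(s_p²·(1/11+1/16)) = 1.7880
t = (34.364−36.812)/1.7880 = -1.3696
df = 25
p-value (two-sided) = 0.18299
At α=0.05: p ≥ α → fail to reject H₀

reject H₀: no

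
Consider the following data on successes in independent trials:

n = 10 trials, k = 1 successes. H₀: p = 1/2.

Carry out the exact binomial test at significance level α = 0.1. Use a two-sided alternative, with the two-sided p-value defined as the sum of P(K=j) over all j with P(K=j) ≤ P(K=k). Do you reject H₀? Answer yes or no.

reject H₀: yes

Exact binomial: n=10, k=1, p₀=1/2=0.5000
P(X=j) = C(n,j)·p₀^j·(1−p₀)^(n−j); p = Σ P(X=j) over j with P(X=j) ≤ P(X=1)
p-value (two-sided) = 0.02148
At α=0.1: p < α → reject H₀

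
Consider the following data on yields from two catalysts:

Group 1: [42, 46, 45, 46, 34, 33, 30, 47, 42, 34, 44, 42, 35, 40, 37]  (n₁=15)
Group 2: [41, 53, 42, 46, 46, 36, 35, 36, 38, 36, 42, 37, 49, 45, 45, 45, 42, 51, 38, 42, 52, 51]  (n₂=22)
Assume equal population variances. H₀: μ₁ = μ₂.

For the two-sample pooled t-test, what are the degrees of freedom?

degrees of freedom = 35

df = n₁ + n₂ − 2 = 15 + 22 − 2 = 35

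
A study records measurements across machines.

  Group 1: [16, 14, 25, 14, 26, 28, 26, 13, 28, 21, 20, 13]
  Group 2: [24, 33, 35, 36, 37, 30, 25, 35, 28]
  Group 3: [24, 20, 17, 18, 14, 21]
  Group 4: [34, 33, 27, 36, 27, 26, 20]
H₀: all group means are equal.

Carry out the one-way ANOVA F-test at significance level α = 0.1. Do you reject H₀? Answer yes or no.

reject H₀: yes

Group means [20.33, 31.44, 19.00, 29.00], grand mean 24.824
SSB = Σnᵢ(x̄ᵢ−x̄)² = 962.052; SSW = ΣΣ(x−x̄ᵢ)² = 848.889
MSB = 962.052/3 = 320.6841; MSW = 848.889/30 = 28.2963
F = MSB/MSW = 11.3331
df = (3, 30)
p-value (upper-tail) = 0.00004
At α=0.1: p < α → reject H₀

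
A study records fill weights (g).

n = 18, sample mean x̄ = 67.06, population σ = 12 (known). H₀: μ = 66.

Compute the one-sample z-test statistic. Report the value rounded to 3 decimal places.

SE = σ/√n = 12/√18 = 2.8284
z = (x̄−μ₀)/SE = (67.06−66)/2.8284 = 0.3748

test statistic = 0.375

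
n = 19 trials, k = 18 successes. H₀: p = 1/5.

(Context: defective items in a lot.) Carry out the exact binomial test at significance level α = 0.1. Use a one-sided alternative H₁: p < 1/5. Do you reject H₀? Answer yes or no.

Exact binomial: n=19, k=18, p₀=1/5=0.2000
P(X≤18) from Σ C(n,i)·p₀^i·(1−p₀)^(n−i)
p-value (one-sided, H₁ less) = 1.00000
At α=0.1: p ≥ α → fail to reject H₀

reject H₀: no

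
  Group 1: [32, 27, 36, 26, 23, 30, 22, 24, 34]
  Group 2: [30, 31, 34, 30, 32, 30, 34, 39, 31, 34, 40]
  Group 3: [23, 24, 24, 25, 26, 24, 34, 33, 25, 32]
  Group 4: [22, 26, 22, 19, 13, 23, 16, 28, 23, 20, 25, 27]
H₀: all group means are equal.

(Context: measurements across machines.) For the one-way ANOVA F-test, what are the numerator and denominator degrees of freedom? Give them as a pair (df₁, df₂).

k = 4 groups, N = 42 total
df = (k−1, N−k) = (4−1, 42−4) = (3, 38)

degrees of freedom = [3, 38]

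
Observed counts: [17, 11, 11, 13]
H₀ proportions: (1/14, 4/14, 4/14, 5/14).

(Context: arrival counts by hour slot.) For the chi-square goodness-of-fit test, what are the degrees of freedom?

degrees of freedom = 3

df = k − 1 = 4 − 1 = 3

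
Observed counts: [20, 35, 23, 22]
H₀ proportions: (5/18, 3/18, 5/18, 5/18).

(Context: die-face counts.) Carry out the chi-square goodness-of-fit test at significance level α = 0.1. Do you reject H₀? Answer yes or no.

n = 100; E_i = n·p_i = [27.78, 16.67, 27.78, 27.78]
χ² = (20−27.78)²/27.78 + (35−16.67)²/16.67 + (23−27.78)²/27.78 + (22−27.78)²/27.78 = 24.3680
df = 3
p-value (upper-tail) = 0.00002
At α=0.1: p < α → reject H₀

reject H₀: yes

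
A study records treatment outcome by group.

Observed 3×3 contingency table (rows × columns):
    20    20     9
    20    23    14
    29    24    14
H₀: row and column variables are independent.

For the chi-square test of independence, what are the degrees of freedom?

df = (r−1)(c−1) = (3−1)·(3−1) = 4

degrees of freedom = 4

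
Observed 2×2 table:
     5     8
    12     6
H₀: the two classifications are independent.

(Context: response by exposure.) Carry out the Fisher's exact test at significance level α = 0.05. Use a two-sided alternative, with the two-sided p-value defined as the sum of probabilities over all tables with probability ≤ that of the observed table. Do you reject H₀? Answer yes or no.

reject H₀: no

Margins: r₁=13, r₂=18, c₁=17, c₂=14, n=31
p_obs = C(13,5)·C(18,12)/C(31,17); sum pmf over tables with pmf ≤ p_obs
p-value (two-sided) = 0.15696
At α=0.05: p ≥ α → fail to reject H₀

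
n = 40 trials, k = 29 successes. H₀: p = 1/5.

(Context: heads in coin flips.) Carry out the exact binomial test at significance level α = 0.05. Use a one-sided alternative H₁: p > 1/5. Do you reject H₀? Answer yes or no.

reject H₀: yes

Exact binomial: n=40, k=29, p₀=1/5=0.2000
P(X≥29) from Σ C(n,i)·p₀^i·(1−p₀)^(n−i)
p-value (one-sided, H₁ greater) = 0.00000
At α=0.05: p < α → reject H₀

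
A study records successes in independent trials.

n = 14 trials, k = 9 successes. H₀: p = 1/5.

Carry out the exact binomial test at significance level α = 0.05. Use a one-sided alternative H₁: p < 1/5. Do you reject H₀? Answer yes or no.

reject H₀: no

Exact binomial: n=14, k=9, p₀=1/5=0.2000
P(X≤9) from Σ C(n,i)·p₀^i·(1−p₀)^(n−i)
p-value (one-sided, H₁ less) = 0.99995
At α=0.05: p ≥ α → fail to reject H₀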